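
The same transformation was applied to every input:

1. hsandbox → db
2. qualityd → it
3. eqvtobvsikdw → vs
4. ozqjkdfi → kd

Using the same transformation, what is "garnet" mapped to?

The rule is to swap the front and back halves of the string, then keep only the first 2 characters.
"garnet" → "netgar" → "ne".

ne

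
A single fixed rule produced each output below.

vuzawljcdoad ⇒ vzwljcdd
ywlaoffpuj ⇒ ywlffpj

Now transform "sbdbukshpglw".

Looking at the pairs, the operation is to remove every vowel.
On "sbdbukshpglw" that produces "sbdbkshpglw".

sbdbkshpglw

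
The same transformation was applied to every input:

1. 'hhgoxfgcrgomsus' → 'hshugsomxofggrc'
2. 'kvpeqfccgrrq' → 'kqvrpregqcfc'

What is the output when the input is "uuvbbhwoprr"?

ururvpbobwh

Rule — take characters alternately from the front and the back (1st, last, 2nd, 2nd-last, ...).
Doing the same to "uuvbbhwoprr": "ururvpbobwh".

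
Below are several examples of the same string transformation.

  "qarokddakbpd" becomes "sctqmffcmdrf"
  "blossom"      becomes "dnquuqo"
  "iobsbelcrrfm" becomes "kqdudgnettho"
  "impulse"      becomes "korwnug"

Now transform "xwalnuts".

zycnpwvu

Each output is the input with this applied: shift every letter 2 places forward in the alphabet (wrapping around).
On "xwalnuts" that produces "zycnpwvu".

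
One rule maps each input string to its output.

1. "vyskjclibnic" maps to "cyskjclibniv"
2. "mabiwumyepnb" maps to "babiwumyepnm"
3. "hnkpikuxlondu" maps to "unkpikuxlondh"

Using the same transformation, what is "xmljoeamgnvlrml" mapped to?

In each case the input is transformed by: swap the first and last characters.
Applying that to "xmljoeamgnvlrml" gives "lmljoeamgnvlrmx".

lmljoeamgnvlrmx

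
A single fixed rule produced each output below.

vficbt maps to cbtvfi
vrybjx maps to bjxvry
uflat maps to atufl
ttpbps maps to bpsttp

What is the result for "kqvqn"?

Each output is the input with this applied: move the first 3 characters to the end (rotate left by 3).
Doing the same to "kqvqn": "qnkqv".

qnkqv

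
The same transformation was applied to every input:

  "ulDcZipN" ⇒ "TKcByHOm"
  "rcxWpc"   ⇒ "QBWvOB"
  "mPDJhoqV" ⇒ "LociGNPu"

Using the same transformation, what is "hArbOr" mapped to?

GzQAnQ

The transformation: flip the case of every letter, then shift every letter 1 place backward in the alphabet (wrapping around).
For "hArbOr" the result is "GzQAnQ".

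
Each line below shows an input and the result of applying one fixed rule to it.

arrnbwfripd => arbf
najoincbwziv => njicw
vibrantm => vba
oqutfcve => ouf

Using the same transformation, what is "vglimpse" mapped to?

The pattern: delete the last 3 characters, then keep every other character starting from the first (positions 1st, 3rd, 5th, ...).
On "vglimpse": the first step gives "vglim", and the second then gives "vlm".

vlm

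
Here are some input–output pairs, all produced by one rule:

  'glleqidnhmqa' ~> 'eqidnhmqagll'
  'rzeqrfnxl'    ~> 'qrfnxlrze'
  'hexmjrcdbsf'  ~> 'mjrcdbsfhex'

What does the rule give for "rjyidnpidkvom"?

idnpidkvomrjy

Each output is the input with this applied: move the first 3 characters to the end (rotate left by 3).
Applying that to "rjyidnpidkvom" gives "idnpidkvomrjy".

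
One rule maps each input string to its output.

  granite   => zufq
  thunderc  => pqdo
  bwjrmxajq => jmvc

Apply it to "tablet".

What's happening: shift every letter 12 places forward in the alphabet (wrapping around), then keep only the last 4 characters.
Working it through for "tablet": intermediate "fmnxqf", final "nxqf".

nxqf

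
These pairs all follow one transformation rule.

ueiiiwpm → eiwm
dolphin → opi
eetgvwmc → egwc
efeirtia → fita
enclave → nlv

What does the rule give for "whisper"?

In each case the input is transformed by: keep every other character starting from the second (positions 2nd, 4th, 6th, ...).
"whisper" → "hse".

hse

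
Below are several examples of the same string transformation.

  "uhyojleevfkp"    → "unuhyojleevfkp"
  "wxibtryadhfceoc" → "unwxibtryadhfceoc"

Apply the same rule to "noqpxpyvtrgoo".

The pattern: prepend "un".
Doing the same to "noqpxpyvtrgoo": "unnoqpxpyvtrgoo".

unnoqpxpyvtrgoo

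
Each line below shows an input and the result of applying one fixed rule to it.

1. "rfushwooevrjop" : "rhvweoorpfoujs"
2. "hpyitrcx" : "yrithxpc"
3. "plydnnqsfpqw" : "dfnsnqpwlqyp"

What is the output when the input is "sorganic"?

rngascoi

The pattern: take characters alternately from the front and the back (1st, last, 2nd, 2nd-last, ...), then swap the front and back halves of the string.
For "sorganic", step one produces "scoirnga"; step two turns that into "rngascoi".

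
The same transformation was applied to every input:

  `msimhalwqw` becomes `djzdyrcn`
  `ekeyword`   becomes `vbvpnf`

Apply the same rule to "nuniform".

The rule is to shift every letter 9 places backward in the alphabet (wrapping around), then delete the last 2 characters.
For "nuniform" the result is "elezwf".
(Check on "msimhalwqw": → "djzdyrcnhn" → "djzdyrcn" ✓)

elezwf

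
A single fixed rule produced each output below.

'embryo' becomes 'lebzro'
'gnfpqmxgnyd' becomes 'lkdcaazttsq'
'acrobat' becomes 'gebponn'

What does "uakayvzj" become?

mlihxwnn

The rule is to sort the characters into reverse alphabetical order, then shift every letter 13 places forward in the alphabet (wrapping around) — i.e. ROT13.
Starting from "uakayvzj": after the first operation, "zyvukjaa"; after the second, "mlihxwnn".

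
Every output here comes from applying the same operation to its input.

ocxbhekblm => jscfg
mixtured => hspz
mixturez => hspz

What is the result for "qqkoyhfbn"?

lftai

In each case the input is transformed by: keep every other character starting from the first (positions 1st, 3rd, 5th, ...), then shift every letter 5 places backward in the alphabet (wrapping around).
"qqkoyhfbn" → "qkyfn" → "lftai".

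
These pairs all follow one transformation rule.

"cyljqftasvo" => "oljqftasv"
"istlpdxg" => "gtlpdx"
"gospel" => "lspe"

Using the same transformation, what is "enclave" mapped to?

The transformation: delete the first 2 characters, then move the last character to the front.
Working it through for "enclave": intermediate "clave", final "eclav".

eclav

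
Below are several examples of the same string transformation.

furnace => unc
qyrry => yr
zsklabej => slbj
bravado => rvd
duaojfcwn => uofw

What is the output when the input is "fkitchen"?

kthn

The pattern: keep every other character starting from the second (positions 2nd, 4th, 6th, ...).
Applying that to "fkitchen" gives "kthn".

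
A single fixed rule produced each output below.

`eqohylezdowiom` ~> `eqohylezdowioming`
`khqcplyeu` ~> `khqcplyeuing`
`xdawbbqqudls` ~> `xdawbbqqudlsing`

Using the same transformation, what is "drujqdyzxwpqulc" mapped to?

drujqdyzxwpqulcing

What's happening: append "ing".
Doing the same to "drujqdyzxwpqulc": "drujqdyzxwpqulcing".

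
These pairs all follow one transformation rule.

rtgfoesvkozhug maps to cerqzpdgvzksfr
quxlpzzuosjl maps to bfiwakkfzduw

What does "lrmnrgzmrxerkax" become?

wcxycrkxcipcvli

Rule — shift every letter 11 places forward in the alphabet (wrapping around).
So "lrmnrgzmrxerkax" becomes "wcxycrkxcipcvli".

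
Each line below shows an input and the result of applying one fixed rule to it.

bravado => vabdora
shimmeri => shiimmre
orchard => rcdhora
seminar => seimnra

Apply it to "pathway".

yahptwa

The rule is to sort the characters into alphabetical order, then swap the first and last characters.
"pathway" → "yahptwa".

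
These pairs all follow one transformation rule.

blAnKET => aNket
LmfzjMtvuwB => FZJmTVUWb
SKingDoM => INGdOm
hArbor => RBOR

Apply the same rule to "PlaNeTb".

AnEtB

The pattern: flip the case of every letter, then delete the first 2 characters.
Working it through for "PlaNeTb": intermediate "pLAnEtB", final "AnEtB".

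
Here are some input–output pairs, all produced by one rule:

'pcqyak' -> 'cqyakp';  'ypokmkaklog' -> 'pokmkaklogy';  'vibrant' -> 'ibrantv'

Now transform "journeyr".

What's happening: move the first character to the end.
Doing the same to "journeyr": "ourneyrj".

ourneyrj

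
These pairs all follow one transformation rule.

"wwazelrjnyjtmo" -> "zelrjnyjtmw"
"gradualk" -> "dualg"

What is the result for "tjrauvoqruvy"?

Rule — swap the first and last characters, then delete the first 3 characters.
On "tjrauvoqruvy": the first step gives "yjrauvoqruvt", and the second then gives "auvoqruvt".

auvoqruvt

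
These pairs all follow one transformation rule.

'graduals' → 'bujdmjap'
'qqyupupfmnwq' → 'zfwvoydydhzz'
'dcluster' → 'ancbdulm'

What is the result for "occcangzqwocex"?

In each case the input is transformed by: reverse the string, then shift every letter 9 places forward in the alphabet (wrapping around).
"occcangzqwocex" → "gnlxfzipwjlllx".

gnlxfzipwjlllx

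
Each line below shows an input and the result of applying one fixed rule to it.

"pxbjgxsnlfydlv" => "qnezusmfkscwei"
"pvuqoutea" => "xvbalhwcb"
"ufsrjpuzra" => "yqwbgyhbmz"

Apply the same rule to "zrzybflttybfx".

fimsaafimegyg

In each case the input is transformed by: shift every letter 7 places forward in the alphabet (wrapping around), then move the first 3 characters to the end (rotate left by 3).
"zrzybflttybfx" → "gygfimsaafime" → "fimsaafimegyg".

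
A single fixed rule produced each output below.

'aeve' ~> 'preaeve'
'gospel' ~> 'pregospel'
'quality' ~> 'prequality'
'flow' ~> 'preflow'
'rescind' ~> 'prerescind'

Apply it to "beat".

The rule is to prepend "pre".
Doing the same to "beat": "prebeat".

prebeat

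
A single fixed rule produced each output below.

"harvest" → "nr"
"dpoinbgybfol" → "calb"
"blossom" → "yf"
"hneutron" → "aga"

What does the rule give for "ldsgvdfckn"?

qip

The transformation: shift every letter 13 places forward in the alphabet (wrapping around) — i.e. ROT13, then keep one character in every 3, starting at position 2 (positions 2nd, 5th, 8th, ...).
For "ldsgvdfckn", step one produces "yqftiqspxa"; step two turns that into "qip".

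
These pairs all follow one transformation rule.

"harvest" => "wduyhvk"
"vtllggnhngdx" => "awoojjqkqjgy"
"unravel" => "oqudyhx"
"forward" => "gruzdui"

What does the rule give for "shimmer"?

In each case the input is transformed by: shift every letter 3 places forward in the alphabet (wrapping around), then swap the first and last characters.
Starting from "shimmer": after the first operation, "vklpphu"; after the second, "uklpphv".
(Check on "forward": → "iruzdug" → "gruzdui" ✓)

uklpphv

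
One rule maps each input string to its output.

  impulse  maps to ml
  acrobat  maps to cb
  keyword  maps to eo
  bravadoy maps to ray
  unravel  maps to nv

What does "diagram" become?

ir

The transformation: keep one character in every 3, starting at position 2 (positions 2nd, 5th, 8th, ...).
For "diagram" the result is "ir".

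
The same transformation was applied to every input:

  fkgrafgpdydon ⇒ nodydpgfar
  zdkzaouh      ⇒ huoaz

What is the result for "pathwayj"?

jyawh

Rule — delete the first 3 characters, then reverse the string.
"pathwayj" → "hwayj" → "jyawh".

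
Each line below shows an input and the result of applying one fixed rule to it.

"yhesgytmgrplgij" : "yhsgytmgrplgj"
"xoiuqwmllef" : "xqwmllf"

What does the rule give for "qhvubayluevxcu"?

What's happening: remove every vowel.
For "qhvubayluevxcu" the result is "qhvbylvxc".

qhvbylvxc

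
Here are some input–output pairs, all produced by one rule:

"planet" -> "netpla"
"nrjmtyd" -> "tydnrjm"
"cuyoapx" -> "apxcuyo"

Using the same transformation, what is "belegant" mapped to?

antbeleg

Each output is the input with this applied: move the last 3 characters to the front (rotate right by 3).
For "belegant" the result is "antbeleg".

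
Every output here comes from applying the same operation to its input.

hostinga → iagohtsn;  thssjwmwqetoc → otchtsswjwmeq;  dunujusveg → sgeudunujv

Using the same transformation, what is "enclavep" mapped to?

apenelcv

Rule — swap each adjacent pair of characters (1↔2, 3↔4, ...), then move the last 3 characters to the front (rotate right by 3).
Working it through for "enclavep": intermediate "nelcvape", final "apenelcv".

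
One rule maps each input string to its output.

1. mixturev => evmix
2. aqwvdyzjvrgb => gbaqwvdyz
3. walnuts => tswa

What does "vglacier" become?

ervgl

Rule — move the last 2 characters to the front (rotate right by 2), then delete the last 3 characters.
"vglacier" → "ervgl".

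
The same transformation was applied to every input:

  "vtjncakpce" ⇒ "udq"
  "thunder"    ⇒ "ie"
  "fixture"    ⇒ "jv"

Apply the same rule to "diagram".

js

Each output is the input with this applied: keep one character in every 3, starting at position 2 (positions 2nd, 5th, 8th, ...), then shift every letter 1 place forward in the alphabet (wrapping around).
Applying both steps to "diagram": "ir", then "js".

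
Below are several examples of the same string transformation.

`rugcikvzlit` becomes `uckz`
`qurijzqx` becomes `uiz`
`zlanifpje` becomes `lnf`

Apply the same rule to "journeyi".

The transformation: keep every other character starting from the second (positions 2nd, 4th, 6th, ...), then delete the last character.
Applying that to "journeyi" gives "ore".

ore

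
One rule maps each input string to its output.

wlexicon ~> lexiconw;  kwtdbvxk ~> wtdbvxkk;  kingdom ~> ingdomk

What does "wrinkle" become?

Rule — move the first character to the end.
Doing the same to "wrinkle": "rinklew".

rinklew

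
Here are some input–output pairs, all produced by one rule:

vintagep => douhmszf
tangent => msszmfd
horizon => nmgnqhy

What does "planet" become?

In each case the input is transformed by: move the last 2 characters to the front (rotate right by 2), then shift every letter 1 place backward in the alphabet (wrapping around).
"planet" → "etplan" → "dsokzm".
(Check on "horizon": → "onhoriz" → "nmgnqhy" ✓)

dsokzm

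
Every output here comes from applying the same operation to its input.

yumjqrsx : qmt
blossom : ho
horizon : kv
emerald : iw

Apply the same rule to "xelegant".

acp

Rule — keep one character in every 3, starting at position 2 (positions 2nd, 5th, 8th, ...), then shift every letter 4 places backward in the alphabet (wrapping around).
Working it through for "xelegant": intermediate "egt", final "acp".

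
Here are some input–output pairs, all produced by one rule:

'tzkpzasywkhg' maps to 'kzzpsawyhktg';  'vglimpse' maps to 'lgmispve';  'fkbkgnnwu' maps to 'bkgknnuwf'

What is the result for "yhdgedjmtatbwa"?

What's happening: move the first character to the end, then swap each adjacent pair of characters (1↔2, 3↔4, ...).
On "yhdgedjmtatbwa" that produces "dhegjdtmtawbya".

dhegjdtmtawbya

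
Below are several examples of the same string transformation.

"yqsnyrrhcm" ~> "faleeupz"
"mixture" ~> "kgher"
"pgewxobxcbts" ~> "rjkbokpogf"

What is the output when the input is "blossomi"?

The rule is to shift every letter 13 places forward in the alphabet (wrapping around) — i.e. ROT13, then delete the first 2 characters.
"blossomi" → "oybffbzv" → "bffbzv".

bffbzv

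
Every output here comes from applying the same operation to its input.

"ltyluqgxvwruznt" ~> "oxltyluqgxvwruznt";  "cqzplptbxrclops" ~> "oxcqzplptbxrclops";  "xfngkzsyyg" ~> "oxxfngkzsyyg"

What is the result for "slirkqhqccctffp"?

The rule is to prepend "ox".
Doing the same to "slirkqhqccctffp": "oxslirkqhqccctffp".

oxslirkqhqccctffp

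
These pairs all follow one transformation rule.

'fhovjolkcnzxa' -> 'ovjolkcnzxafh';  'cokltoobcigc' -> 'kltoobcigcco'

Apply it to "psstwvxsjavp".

stwvxsjavpps

Looking at the pairs, the operation is to move the first 2 characters to the end (rotate left by 2).
"psstwvxsjavp" → "stwvxsjavpps".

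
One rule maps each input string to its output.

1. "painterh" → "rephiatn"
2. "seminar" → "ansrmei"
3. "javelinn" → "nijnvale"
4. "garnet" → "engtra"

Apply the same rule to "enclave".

The transformation: move the last 3 characters to the front (rotate right by 3), then swap each adjacent pair of characters (1↔2, 3↔4, ...).
On "enclave": the first step gives "aveencl", and the second then gives "vaeecnl".

vaeecnl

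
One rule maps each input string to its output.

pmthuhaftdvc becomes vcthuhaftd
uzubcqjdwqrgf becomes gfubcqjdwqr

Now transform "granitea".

eaanit

Each output is the input with this applied: delete the first 2 characters, then move the last 2 characters to the front (rotate right by 2).
For "granitea", step one produces "anitea"; step two turns that into "eaanit".
(Check on "uzubcqjdwqrgf": → "ubcqjdwqrgf" → "gfubcqjdwqr" ✓)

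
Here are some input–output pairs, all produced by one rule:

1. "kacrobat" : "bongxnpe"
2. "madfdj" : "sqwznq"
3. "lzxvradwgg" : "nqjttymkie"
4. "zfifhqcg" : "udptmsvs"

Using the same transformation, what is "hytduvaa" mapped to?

hinnulgq

Rule — shift every letter 13 places forward in the alphabet (wrapping around) — i.e. ROT13, then swap the front and back halves of the string.
For "hytduvaa" the result is "hinnulgq".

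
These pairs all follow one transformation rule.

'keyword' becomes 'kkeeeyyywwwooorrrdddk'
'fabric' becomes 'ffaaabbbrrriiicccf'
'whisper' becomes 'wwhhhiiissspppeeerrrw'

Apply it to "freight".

The pattern: repeat every character 3 times, then move the first character to the end.
For "freight", step one produces "fffrrreeeiiiggghhhttt"; step two turns that into "ffrrreeeiiiggghhhtttf".

ffrrreeeiiiggghhhtttf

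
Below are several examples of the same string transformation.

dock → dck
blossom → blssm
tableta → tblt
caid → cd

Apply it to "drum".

drm

The rule is to remove every vowel.
For "drum" the result is "drm".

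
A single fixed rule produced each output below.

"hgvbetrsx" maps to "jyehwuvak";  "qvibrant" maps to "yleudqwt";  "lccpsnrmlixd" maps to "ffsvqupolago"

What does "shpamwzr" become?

ksdpzcuv

The pattern: move the first character to the end, then shift every letter 3 places forward in the alphabet (wrapping around).
Working it through for "shpamwzr": intermediate "hpamwzrs", final "ksdpzcuv".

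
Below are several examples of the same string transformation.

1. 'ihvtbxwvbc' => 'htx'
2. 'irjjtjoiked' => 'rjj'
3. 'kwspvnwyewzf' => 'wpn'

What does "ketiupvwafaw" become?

Looking at the pairs, the operation is to keep every other character starting from the second (positions 2nd, 4th, 6th, ...), then keep only the first 3 characters.
On "ketiupvwafaw" that produces "eip".

eip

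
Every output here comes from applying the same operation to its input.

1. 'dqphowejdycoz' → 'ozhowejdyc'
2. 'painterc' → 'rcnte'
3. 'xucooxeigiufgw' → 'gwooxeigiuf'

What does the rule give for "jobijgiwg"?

wgijgi

In each case the input is transformed by: delete the first 3 characters, then move the last 2 characters to the front (rotate right by 2).
Working it through for "jobijgiwg": intermediate "ijgiwg", final "wgijgi".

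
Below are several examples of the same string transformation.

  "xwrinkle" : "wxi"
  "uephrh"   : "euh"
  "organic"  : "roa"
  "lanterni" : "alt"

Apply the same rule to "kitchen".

ikc

The transformation: swap each adjacent pair of characters (1↔2, 3↔4, ...), then keep only the first 3 characters.
Applying both steps to "kitchen": "ikctehn", then "ikc".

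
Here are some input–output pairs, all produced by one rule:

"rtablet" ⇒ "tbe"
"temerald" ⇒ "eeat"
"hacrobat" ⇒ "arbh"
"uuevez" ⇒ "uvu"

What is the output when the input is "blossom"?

In each case the input is transformed by: swap the first and last characters, then keep every other character starting from the second (positions 2nd, 4th, 6th, ...).
On "blossom": the first step gives "mlossob", and the second then gives "lso".

lso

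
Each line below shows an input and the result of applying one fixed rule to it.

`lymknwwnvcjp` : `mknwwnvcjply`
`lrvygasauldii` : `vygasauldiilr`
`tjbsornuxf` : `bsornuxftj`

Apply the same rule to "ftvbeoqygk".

Each output is the input with this applied: move the first 2 characters to the end (rotate left by 2).
On "ftvbeoqygk" that produces "vbeoqygkft".

vbeoqygkft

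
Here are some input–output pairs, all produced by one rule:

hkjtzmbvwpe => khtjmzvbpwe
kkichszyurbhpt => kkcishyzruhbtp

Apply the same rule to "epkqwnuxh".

The rule is to swap each adjacent pair of characters (1↔2, 3↔4, ...).
So "epkqwnuxh" becomes "peqknwxuh".

peqknwxuh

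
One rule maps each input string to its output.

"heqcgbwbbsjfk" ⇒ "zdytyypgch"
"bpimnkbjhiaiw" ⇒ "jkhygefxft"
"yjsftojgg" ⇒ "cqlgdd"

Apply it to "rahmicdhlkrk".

jfzaeihoh

What's happening: delete the first 3 characters, then shift every letter 3 places backward in the alphabet (wrapping around).
Working it through for "rahmicdhlkrk": intermediate "micdhlkrk", final "jfzaeihoh".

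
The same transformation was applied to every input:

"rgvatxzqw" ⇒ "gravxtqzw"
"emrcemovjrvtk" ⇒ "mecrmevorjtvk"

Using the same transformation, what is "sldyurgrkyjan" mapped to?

The pattern: swap each adjacent pair of characters (1↔2, 3↔4, ...).
Applying that to "sldyurgrkyjan" gives "lsydrurgykajn".

lsydrurgykajn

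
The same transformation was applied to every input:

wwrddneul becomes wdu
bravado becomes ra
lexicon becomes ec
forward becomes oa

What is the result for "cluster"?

lt

The pattern: keep one character in every 3, starting at position 2 (positions 2nd, 5th, 8th, ...).
For "cluster" the result is "lt".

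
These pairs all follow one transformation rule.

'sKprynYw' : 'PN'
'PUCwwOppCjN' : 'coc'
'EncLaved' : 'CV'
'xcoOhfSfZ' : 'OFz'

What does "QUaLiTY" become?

The transformation: flip the case of every letter, then keep one character in every 3, starting at position 3 (positions 3rd, 6th, 9th, ...).
Applying that to "QUaLiTY" gives "At".
(Check on "PUCwwOppCjN": → "pucWWoPPcJn" → "coc" ✓)

At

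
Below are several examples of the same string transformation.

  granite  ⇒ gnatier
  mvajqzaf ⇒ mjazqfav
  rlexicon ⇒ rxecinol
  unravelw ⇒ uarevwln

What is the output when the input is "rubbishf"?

rbbsifhu

The pattern: swap each adjacent pair of characters (1↔2, 3↔4, ...), then move the first character to the end.
"rubbishf" → "rbbsifhu".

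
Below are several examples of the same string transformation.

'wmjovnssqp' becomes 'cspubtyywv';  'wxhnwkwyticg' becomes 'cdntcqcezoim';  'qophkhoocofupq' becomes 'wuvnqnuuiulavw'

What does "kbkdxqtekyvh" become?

Rule — shift every letter 6 places forward in the alphabet (wrapping around).
Applying that to "kbkdxqtekyvh" gives "qhqjdwzkqebn".

qhqjdwzkqebn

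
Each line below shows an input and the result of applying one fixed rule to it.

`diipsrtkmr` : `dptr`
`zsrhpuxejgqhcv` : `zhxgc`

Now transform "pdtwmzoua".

pwo

The transformation: keep one character in every 3, starting at position 1 (positions 1st, 4th, 7th, ...).
For "pdtwmzoua" the result is "pwo".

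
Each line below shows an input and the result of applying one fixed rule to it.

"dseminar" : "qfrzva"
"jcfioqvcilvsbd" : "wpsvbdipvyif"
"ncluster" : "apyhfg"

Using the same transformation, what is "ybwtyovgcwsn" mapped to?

lojglbitpj

What's happening: delete the last 2 characters, then shift every letter 13 places forward in the alphabet (wrapping around) — i.e. ROT13.
For "ybwtyovgcwsn" the result is "lojglbitpj".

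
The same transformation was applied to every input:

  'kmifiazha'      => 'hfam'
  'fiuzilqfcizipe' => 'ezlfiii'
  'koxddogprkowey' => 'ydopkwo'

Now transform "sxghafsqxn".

The pattern: keep every other character starting from the second (positions 2nd, 4th, 6th, ...), then swap the first and last characters.
On "sxghafsqxn": the first step gives "xhfqn", and the second then gives "nhfqx".

nhfqx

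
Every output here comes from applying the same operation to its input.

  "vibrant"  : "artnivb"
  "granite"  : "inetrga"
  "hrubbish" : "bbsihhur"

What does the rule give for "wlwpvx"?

In each case the input is transformed by: move the first 3 characters to the end (rotate left by 3), then swap each adjacent pair of characters (1↔2, 3↔4, ...).
On "wlwpvx": the first step gives "pvxwlw", and the second then gives "vpwxwl".

vpwxwl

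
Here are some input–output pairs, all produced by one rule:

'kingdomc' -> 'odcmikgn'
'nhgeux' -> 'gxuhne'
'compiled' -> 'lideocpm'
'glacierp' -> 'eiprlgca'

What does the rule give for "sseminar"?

nirassme

In each case the input is transformed by: swap each adjacent pair of characters (1↔2, 3↔4, ...), then swap the front and back halves of the string.
Working it through for "sseminar": intermediate "ssmenira", final "nirassme".
(Check on "glacierp": → "lgcaeipr" → "eiprlgca" ✓)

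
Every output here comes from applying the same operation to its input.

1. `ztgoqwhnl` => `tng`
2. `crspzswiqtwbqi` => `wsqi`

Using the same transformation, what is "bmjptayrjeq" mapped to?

The transformation: sort the characters into reverse alphabetical order, then keep one character in every 3, starting at position 3 (positions 3rd, 6th, 9th, ...).
Starting from "bmjptayrjeq": after the first operation, "ytrqpmjjeba"; after the second, "rme".

rme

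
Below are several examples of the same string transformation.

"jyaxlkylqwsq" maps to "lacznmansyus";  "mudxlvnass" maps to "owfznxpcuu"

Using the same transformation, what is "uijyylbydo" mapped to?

What's happening: shift every letter 2 places forward in the alphabet (wrapping around).
Doing the same to "uijyylbydo": "wklaandafq".

wklaandafq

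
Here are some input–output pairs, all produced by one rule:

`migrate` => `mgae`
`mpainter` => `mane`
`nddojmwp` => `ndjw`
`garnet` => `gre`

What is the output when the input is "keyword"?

kyod

The rule is to keep every other character starting from the first (positions 1st, 3rd, 5th, ...).
Doing the same to "keyword": "kyod".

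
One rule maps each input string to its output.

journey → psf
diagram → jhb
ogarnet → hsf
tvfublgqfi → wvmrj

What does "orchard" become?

Looking at the pairs, the operation is to keep every other character starting from the second (positions 2nd, 4th, 6th, ...), then shift every letter 1 place forward in the alphabet (wrapping around).
On "orchard": the first step gives "rhr", and the second then gives "sis".

sis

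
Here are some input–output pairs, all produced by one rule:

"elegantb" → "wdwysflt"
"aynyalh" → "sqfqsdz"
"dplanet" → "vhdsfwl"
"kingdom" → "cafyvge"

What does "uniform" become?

Each output is the input with this applied: shift every letter 8 places backward in the alphabet (wrapping around).
So "uniform" becomes "mfaxgje".

mfaxgje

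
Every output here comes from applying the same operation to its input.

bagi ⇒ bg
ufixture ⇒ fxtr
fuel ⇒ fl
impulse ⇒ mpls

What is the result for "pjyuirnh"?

Looking at the pairs, the operation is to remove every vowel.
Applying that to "pjyuirnh" gives "pjyrnh".

pjyrnh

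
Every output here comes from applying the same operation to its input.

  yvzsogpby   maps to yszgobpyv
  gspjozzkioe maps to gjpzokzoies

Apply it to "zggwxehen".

zwgexehng

Each output is the input with this applied: swap each adjacent pair of characters (1↔2, 3↔4, ...), then move the first character to the end.
For "zggwxehen" the result is "zwgexehng".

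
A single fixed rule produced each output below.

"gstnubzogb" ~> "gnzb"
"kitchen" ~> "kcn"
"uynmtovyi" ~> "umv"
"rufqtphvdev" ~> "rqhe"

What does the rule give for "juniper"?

jir

In each case the input is transformed by: keep one character in every 3, starting at position 1 (positions 1st, 4th, 7th, ...).
Doing the same to "juniper": "jir".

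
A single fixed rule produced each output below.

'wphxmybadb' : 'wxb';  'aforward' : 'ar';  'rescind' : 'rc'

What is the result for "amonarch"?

Looking at the pairs, the operation is to move the last 2 characters to the front (rotate right by 2), then keep one character in every 3, starting at position 3 (positions 3rd, 6th, 9th, ...).
On "amonarch": the first step gives "chamonar", and the second then gives "an".

an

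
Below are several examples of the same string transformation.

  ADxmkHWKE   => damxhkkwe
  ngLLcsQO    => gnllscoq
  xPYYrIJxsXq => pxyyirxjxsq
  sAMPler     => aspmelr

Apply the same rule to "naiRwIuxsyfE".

anriiwxuysef

Each output is the input with this applied: swap each adjacent pair of characters (1↔2, 3↔4, ...), then convert every letter to lowercase.
So "naiRwIuxsyfE" becomes "anriiwxuysef".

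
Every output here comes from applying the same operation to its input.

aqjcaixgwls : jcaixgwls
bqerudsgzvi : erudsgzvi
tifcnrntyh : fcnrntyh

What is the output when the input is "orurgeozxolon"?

Each output is the input with this applied: delete the first 2 characters.
So "orurgeozxolon" becomes "urgeozxolon".

urgeozxolon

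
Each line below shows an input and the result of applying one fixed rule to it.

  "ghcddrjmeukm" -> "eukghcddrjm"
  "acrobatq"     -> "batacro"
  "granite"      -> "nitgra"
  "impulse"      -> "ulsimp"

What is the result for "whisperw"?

perwhis

Rule — delete the last character, then move the last 3 characters to the front (rotate right by 3).
On "whisperw": the first step gives "whisper", and the second then gives "perwhis".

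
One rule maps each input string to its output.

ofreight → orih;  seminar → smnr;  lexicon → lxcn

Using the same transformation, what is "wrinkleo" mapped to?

wike

Rule — keep every other character starting from the first (positions 1st, 3rd, 5th, ...).
Doing the same to "wrinkleo": "wike".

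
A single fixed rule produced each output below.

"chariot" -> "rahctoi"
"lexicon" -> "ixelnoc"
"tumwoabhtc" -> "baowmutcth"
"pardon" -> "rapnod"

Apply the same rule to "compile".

What's happening: move the last 3 characters to the front (rotate right by 3), then reverse the string.
Applying both steps to "compile": "ilecomp", then "pmoceli".

pmoceli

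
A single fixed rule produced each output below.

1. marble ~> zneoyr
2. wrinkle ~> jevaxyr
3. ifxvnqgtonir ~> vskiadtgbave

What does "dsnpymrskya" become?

qfaclzefxln

The rule is to shift every letter 13 places forward in the alphabet (wrapping around) — i.e. ROT13.
So "dsnpymrskya" becomes "qfaclzefxln".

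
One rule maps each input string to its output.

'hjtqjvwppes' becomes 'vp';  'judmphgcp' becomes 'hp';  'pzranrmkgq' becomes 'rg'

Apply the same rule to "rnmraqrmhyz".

qh

The pattern: keep one character in every 3, starting at position 3 (positions 3rd, 6th, 9th, ...), then delete the first character.
Applying both steps to "rnmraqrmhyz": "mqh", then "qh".
(Check on "hjtqjvwppes": → "tvp" → "vp" ✓)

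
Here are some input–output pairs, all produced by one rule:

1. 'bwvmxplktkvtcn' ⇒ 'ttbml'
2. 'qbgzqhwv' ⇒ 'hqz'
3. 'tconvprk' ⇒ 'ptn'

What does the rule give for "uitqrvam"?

Each output is the input with this applied: swap the front and back halves of the string, then keep one character in every 3, starting at position 2 (positions 2nd, 5th, 8th, ...).
"uitqrvam" → "rvamuitq" → "vuq".
(Check on "bwvmxplktkvtcn": → "ktkvtcnbwvmxpl" → "ttbml" ✓)

vuq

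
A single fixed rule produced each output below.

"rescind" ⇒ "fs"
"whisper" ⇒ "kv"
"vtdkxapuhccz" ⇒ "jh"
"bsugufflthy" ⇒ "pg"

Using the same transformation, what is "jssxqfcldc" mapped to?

xg

Rule — shift every letter 12 places backward in the alphabet (wrapping around), then keep only the first 2 characters.
"jssxqfcldc" → "xggletqzrq" → "xg".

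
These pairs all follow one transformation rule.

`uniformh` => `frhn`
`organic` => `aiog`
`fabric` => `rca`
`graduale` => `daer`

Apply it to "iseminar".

Looking at the pairs, the operation is to move the first 3 characters to the end (rotate left by 3), then keep every other character starting from the first (positions 1st, 3rd, 5th, ...).
On "iseminar" that produces "mnrs".

mnrs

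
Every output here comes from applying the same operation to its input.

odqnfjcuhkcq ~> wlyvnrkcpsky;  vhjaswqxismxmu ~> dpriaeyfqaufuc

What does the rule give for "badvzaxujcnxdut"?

Looking at the pairs, the operation is to shift every letter 8 places forward in the alphabet (wrapping around).
For "badvzaxujcnxdut" the result is "jildhifcrkvflcb".

jildhifcrkvflcb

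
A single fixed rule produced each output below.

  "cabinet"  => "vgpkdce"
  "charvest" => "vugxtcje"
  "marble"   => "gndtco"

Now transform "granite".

gvkpcti

What's happening: reverse the string, then shift every letter 2 places forward in the alphabet (wrapping around).
For "granite", step one produces "etinarg"; step two turns that into "gvkpcti".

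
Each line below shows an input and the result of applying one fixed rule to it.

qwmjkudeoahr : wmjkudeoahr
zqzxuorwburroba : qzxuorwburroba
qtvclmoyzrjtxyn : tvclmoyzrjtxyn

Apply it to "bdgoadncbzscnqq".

Looking at the pairs, the operation is to delete the first character.
Applying that to "bdgoadncbzscnqq" gives "dgoadncbzscnqq".

dgoadncbzscnqq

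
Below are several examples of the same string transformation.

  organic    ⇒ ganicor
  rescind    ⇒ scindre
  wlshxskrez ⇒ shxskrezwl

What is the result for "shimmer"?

Looking at the pairs, the operation is to move the first 2 characters to the end (rotate left by 2).
Doing the same to "shimmer": "immersh".

immersh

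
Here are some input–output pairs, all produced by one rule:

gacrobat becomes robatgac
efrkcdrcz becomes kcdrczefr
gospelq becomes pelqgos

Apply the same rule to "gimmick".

mickgim

In each case the input is transformed by: move the first 3 characters to the end (rotate left by 3).
On "gimmick" that produces "mickgim".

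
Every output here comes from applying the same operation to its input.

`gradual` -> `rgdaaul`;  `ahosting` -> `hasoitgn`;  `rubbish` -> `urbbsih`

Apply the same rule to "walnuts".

awnltus

Rule — swap each adjacent pair of characters (1↔2, 3↔4, ...).
Applying that to "walnuts" gives "awnltus".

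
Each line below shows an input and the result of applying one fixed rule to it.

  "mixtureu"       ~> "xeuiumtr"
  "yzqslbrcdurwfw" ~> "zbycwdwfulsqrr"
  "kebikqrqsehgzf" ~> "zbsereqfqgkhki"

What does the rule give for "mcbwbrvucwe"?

The rule is to sort the characters into reverse alphabetical order, then take characters alternately from the front and the back (1st, last, 2nd, 2nd-last, ...).
Applying both steps to "mcbwbrvucwe": "wwvurmeccbb", then "wbwbvcucrem".

wbwbvcucrem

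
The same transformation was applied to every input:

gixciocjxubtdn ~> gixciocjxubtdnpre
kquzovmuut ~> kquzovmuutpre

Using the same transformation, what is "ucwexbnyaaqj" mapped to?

In each case the input is transformed by: append "pre".
"ucwexbnyaaqj" → "ucwexbnyaaqjpre".

ucwexbnyaaqjpre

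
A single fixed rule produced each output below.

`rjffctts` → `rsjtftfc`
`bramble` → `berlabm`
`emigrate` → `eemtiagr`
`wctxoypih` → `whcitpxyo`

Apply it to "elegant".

etlneag

Each output is the input with this applied: take characters alternately from the front and the back (1st, last, 2nd, 2nd-last, ...).
So "elegant" becomes "etlneag".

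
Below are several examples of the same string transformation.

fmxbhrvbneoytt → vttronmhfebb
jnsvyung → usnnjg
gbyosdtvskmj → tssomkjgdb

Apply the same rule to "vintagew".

Each output is the input with this applied: sort the characters into reverse alphabetical order, then delete the first 2 characters.
On "vintagew": the first step gives "wvtnigea", and the second then gives "tnigea".

tnigea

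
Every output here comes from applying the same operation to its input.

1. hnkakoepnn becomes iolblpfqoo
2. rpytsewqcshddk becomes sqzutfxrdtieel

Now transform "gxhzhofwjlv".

hyiaipgxkmw

Each output is the input with this applied: shift every letter 1 place forward in the alphabet (wrapping around).
So "gxhzhofwjlv" becomes "hyiaipgxkmw".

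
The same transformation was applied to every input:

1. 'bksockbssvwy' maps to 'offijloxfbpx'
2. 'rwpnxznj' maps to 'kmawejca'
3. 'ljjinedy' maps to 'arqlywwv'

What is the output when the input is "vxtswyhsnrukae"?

faehxnrikgfjlu

Rule — shift every letter 13 places forward in the alphabet (wrapping around) — i.e. ROT13, then swap the front and back halves of the string.
"vxtswyhsnrukae" → "ikgfjlufaehxnr" → "faehxnrikgfjlu".
(Check on "ljjinedy": → "ywwvarql" → "arqlywwv" ✓)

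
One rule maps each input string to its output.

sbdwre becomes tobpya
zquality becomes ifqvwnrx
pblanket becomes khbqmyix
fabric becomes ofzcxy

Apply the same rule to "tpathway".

etxvqmxq

The pattern: swap the front and back halves of the string, then shift every letter 3 places backward in the alphabet (wrapping around).
"tpathway" → "etxvqmxq".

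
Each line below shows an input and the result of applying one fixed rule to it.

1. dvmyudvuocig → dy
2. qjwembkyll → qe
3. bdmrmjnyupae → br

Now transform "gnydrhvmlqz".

gd

In each case the input is transformed by: keep one character in every 3, starting at position 1 (positions 1st, 4th, 7th, ...), then keep only the first 2 characters.
Starting from "gnydrhvmlqz": after the first operation, "gdvq"; after the second, "gd".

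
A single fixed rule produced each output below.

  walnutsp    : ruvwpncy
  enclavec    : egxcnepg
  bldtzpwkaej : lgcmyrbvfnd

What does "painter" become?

tgvpkcr

The transformation: reverse the string, then shift every letter 2 places forward in the alphabet (wrapping around).
"painter" → "retniap" → "tgvpkcr".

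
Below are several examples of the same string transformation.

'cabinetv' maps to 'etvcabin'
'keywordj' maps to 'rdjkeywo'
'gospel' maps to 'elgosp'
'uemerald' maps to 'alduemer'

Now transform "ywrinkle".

kleywrin

The transformation: swap the front and back halves of the string, then move the first character to the end.
For "ywrinkle", step one produces "nkleywri"; step two turns that into "kleywrin".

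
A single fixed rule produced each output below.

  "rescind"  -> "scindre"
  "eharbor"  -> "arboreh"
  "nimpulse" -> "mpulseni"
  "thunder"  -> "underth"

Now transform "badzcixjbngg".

Rule — move the first 2 characters to the end (rotate left by 2).
Doing the same to "badzcixjbngg": "dzcixjbnggba".

dzcixjbnggba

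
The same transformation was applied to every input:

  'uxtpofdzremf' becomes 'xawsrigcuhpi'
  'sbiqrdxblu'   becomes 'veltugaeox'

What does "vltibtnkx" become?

yowlewqna

The transformation: shift every letter 3 places forward in the alphabet (wrapping around).
Applying that to "vltibtnkx" gives "yowlewqna".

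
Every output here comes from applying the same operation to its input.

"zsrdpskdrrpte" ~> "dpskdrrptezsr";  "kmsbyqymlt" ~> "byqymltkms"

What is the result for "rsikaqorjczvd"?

kaqorjczvdrsi

Each output is the input with this applied: move the first 3 characters to the end (rotate left by 3).
On "rsikaqorjczvd" that produces "kaqorjczvdrsi".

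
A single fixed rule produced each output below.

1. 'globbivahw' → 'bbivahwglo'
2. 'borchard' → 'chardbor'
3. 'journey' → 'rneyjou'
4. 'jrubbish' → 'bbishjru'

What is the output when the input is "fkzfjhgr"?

In each case the input is transformed by: move the first 3 characters to the end (rotate left by 3).
Doing the same to "fkzfjhgr": "fjhgrfkz".

fjhgrfkz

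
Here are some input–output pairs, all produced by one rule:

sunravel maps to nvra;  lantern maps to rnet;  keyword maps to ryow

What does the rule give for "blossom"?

The transformation: take characters alternately from the front and the back (1st, last, 2nd, 2nd-last, ...), then keep only the last 4 characters.
Working it through for "blossom": intermediate "bmlooss", final "ooss".

ooss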